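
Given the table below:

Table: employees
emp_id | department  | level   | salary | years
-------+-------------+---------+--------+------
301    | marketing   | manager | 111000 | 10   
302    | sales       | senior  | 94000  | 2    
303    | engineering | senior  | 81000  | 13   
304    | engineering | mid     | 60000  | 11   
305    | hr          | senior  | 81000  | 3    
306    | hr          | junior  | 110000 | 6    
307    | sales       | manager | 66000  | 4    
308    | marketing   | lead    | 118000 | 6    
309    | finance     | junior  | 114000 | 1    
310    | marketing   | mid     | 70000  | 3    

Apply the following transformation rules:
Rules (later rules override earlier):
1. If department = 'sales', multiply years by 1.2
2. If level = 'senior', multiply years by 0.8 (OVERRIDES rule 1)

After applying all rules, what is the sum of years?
56.2

Step 1: Rule 2 takes priority for records with level = 'senior'
  - 3 records: 18 × 0.8 = 14.4
Step 2: Rule 1 applies to remaining records with department = 'sales'
  - 1 records: 4 × 1.2 = 4.8
Step 3: Other records unchanged: 37
Step 4: Final sum = 14.4 + 4.8 + 37 = 56.2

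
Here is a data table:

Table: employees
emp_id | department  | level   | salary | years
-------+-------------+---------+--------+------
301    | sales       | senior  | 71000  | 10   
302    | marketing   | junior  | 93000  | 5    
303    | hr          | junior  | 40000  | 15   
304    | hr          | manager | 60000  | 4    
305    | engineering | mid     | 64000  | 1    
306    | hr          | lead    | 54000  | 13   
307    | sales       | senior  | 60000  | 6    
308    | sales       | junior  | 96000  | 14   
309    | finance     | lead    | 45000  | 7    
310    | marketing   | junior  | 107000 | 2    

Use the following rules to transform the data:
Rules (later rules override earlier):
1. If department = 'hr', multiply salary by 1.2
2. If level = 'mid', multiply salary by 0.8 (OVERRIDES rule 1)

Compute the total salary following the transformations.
708000.0

Step 1: Rule 2 takes priority for records with level = 'mid'
  - 1 records: 64000 × 0.8 = 51200.0
Step 2: Rule 1 applies to remaining records with department = 'hr'
  - 3 records: 154000 × 1.2 = 184800.0
Step 3: Other records unchanged: 472000
Step 4: Final sum = 51200.0 + 184800.0 + 472000 = 708000.0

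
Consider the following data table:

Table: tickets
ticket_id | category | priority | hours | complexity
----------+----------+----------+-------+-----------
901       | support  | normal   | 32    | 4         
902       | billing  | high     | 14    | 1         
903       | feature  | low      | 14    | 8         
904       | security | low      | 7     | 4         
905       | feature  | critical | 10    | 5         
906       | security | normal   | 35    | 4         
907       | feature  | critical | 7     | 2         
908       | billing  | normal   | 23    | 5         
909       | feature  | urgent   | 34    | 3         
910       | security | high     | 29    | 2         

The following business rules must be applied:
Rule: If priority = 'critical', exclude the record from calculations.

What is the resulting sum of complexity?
31

Step 1: Identify records where priority = 'critical'
Step 2: The excluded records sum to 7
Step 3: Original total complexity = 38
Step 4: Remaining total = 38 - 7 = 31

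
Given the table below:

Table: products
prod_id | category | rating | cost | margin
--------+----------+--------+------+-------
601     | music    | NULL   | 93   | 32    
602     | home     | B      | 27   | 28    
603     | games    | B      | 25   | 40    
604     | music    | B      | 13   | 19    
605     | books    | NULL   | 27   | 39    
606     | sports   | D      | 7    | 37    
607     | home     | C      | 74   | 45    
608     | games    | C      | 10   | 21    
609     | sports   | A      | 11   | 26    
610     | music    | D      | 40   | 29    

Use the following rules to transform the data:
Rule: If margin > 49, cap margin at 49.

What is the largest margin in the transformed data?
45

Step 1: Original maximum margin = 45
Step 2: Check cap of 49 against maximum
Step 3: No records exceed the cap (max 45 <= cap 49), so no capping applies
Step 4: Maximum after transformation = 45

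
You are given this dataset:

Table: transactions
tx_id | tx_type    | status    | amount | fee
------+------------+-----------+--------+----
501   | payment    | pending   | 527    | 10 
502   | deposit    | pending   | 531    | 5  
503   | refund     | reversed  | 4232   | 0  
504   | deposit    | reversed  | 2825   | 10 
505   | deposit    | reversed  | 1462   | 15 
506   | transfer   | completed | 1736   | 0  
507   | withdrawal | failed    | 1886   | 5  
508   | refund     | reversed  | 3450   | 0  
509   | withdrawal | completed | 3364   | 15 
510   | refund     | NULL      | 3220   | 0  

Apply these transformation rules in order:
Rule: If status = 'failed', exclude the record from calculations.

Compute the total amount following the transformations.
21347

Step 1: Identify records where status = 'failed'
Step 2: The excluded records sum to 1886
Step 3: Original total amount = 23233
Step 4: Remaining total = 23233 - 1886 = 21347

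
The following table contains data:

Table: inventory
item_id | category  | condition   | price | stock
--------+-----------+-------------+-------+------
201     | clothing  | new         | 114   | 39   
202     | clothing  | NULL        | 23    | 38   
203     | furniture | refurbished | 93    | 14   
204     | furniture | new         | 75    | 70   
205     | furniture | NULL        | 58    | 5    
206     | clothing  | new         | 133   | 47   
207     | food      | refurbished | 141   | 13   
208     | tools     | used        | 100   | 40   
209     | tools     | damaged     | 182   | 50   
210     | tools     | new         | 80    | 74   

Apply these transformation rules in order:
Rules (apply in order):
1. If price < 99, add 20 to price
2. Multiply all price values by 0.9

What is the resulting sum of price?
989.1

Step 1: Apply Rule 1 - Add 20 to records with price < 99
  - 5 records affected: 329 + (5 × 20) = 429
  - Unaffected records: 670
  - Sum after Rule 1: 1099
Step 2: Apply Rule 2 - Multiply all by 0.9
  - 1099 × 0.9 = 989.1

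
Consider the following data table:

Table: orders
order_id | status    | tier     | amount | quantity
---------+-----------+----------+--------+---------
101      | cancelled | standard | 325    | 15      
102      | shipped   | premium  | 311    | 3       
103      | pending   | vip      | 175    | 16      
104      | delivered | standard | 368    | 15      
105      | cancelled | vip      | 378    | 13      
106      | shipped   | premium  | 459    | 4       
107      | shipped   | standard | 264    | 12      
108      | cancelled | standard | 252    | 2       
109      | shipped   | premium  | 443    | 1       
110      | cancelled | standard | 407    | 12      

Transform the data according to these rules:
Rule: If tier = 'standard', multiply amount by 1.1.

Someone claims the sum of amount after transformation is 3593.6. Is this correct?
No, the correct result is 3543.6.

Step 1: Calculate the correct sum after transformation
Step 2: Apply multiplier 1.1 to records where tier = 'standard'
Step 3: Correct result = 3543.6
Step 4: Claimed result = 3593.6
Step 5: 3543.6 ≠ 3593.6
Conclusion: The claimed result is incorrect. The correct answer is 3543.6.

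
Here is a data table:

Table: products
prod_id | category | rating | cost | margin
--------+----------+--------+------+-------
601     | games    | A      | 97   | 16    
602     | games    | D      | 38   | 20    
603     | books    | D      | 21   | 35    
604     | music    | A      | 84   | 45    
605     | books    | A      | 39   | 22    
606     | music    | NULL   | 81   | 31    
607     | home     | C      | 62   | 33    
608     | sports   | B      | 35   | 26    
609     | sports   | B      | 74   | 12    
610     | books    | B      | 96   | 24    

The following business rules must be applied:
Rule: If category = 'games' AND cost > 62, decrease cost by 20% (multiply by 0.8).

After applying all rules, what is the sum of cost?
607.6

Step 1: Find records where category = 'games' AND cost > 62
Step 2: 1 records match, summing to 97
Step 3: After multiplier: 97 × 0.8 = 77.6
Step 4: Unaffected records sum: 530
Step 5: Final sum = 77.6 + 530 = 607.6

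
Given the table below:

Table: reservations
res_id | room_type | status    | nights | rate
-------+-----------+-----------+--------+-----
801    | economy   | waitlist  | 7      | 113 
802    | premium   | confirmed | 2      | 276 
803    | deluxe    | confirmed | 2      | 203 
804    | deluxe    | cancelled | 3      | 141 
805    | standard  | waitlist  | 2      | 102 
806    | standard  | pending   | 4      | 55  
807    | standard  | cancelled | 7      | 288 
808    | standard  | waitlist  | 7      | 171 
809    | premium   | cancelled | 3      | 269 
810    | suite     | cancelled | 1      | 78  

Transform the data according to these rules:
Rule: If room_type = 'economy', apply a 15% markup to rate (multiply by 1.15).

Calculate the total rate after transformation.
1712.95

Step 1: Records with room_type = 'economy' have total rate = 113
Step 2: Apply multiplier: 113 × 1.15 = 129.95
Step 3: Other records total: 1583
Step 4: Final sum = 129.95 + 1583 = 1712.95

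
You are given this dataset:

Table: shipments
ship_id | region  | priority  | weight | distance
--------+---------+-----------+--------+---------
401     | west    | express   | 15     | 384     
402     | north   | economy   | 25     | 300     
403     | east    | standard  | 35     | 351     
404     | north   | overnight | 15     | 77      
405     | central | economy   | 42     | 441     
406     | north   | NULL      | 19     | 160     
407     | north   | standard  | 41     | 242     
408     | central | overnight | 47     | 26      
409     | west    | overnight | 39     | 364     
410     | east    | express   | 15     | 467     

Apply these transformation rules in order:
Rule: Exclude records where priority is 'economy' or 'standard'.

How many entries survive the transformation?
6

Step 1: Count records to exclude
  - 2 (economy) + 2 (standard) = 4 records
Step 2: Total records: 10
Step 3: Remaining = 10 - 4 = 6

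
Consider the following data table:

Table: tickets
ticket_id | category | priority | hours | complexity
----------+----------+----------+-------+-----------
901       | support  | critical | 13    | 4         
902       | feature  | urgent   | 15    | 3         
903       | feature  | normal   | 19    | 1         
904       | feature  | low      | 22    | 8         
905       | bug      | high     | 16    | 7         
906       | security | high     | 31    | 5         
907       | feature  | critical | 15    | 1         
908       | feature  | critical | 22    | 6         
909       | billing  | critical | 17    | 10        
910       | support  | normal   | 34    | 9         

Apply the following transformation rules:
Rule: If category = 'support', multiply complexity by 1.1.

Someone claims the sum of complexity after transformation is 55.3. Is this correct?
Yes, the result is correct.

Step 1: Calculate the correct sum after transformation
Step 2: Apply multiplier 1.1 to records where category = 'support'
Step 3: Correct result = 55.3
Step 4: Claimed result = 55.3
Step 5: 55.3 = 55.3 ✓
Conclusion: The claimed result is correct.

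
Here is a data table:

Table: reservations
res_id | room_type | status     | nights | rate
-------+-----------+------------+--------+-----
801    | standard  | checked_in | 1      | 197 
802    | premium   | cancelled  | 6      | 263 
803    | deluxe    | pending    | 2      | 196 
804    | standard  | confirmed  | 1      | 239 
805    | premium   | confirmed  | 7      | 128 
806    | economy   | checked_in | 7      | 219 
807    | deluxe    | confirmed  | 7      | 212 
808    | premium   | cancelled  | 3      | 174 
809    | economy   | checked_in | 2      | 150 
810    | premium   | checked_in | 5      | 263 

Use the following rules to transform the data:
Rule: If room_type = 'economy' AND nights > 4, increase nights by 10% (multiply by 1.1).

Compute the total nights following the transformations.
41.7

Step 1: Find records where room_type = 'economy' AND nights > 4
Step 2: 1 records match, summing to 7
Step 3: After multiplier: 7 × 1.1 = 7.7
Step 4: Unaffected records sum: 34
Step 5: Final sum = 7.7 + 34 = 41.7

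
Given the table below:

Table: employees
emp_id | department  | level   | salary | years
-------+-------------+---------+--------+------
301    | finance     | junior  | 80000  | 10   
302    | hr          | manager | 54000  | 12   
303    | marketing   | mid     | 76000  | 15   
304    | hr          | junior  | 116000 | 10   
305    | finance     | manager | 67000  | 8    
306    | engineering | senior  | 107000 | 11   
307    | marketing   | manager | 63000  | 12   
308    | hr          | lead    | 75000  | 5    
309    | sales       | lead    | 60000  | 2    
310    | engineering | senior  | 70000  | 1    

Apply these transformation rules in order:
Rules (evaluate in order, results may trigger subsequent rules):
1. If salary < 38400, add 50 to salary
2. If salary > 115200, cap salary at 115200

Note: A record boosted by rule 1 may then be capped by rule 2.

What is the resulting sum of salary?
767200

Step 1: Apply rule 1 to records with salary < 38400
  - 0 records get bonus of 50
  - Of these, 0 records then exceed 115200 and get capped
Step 2: Apply rule 2 to records with salary > 115200
  - 1 records (original) are capped
Step 3: Calculate final sum = 767200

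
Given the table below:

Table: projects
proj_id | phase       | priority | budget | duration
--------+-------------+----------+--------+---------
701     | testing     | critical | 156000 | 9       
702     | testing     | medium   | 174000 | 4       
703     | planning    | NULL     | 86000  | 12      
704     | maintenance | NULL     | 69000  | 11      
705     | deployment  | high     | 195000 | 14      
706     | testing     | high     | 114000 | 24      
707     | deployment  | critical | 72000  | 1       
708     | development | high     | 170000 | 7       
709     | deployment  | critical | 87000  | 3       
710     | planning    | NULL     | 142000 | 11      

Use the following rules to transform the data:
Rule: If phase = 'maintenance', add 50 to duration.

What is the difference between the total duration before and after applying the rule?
50

Step 1: Original sum of duration = 96
Step 2: 1 records have phase = 'maintenance'
Step 3: Each affected record changes by 50
Step 4: Total change = 1 × 50 = 50
Step 5: New sum = 96 + 50 = 146
Step 6: Difference = |146 - 96| = 50
        (Sum increased by 50)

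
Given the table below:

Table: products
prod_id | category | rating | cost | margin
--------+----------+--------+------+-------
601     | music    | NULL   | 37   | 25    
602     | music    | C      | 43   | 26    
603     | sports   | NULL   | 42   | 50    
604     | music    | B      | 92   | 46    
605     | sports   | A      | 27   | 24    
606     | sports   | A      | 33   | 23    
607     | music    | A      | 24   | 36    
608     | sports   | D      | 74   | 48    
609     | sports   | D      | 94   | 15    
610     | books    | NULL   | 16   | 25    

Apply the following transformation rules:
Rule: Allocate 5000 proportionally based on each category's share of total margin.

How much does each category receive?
books: 393.08, music: 2091.19, sports: 2515.72

Step 1: Calculate total margin = 318
Step 2: Calculate each category's proportion:
  books: 25/318 = 7.86% → 393.08
  music: 133/318 = 41.82% → 2091.19
  sports: 160/318 = 50.31% → 2515.72
Step 3: Verify: sum of allocations ≈ 5000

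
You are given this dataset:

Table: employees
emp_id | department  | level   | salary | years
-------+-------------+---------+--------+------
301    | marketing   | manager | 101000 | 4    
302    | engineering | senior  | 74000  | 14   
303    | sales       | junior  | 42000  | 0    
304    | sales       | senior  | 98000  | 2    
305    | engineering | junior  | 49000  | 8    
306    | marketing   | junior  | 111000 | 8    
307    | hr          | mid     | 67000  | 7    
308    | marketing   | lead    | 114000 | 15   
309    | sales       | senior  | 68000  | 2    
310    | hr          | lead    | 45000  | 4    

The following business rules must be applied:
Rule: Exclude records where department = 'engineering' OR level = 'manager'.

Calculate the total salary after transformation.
545000

Step 1: Find records where department = 'engineering' OR level = 'manager'
Step 2: 3 records match, summing to 224000
Step 3: Original sum: 769000
Step 4: Remaining sum = 769000 - 224000 = 545000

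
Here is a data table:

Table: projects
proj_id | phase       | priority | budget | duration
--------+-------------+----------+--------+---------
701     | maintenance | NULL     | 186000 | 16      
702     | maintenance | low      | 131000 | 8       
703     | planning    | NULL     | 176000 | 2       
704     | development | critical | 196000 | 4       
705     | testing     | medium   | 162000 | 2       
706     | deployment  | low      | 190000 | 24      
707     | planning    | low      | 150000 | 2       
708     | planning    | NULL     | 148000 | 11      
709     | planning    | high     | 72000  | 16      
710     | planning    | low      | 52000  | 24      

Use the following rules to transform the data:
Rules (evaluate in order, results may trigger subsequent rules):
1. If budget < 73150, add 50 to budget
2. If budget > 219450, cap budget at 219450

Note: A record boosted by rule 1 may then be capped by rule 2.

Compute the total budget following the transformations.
1463100

Step 1: Apply rule 1 to records with budget < 73150
  - 2 records get bonus of 50
  - Of these, 0 records then exceed 219450 and get capped
Step 2: Apply rule 2 to records with budget > 219450
  - 0 records (original) are capped
Step 3: Calculate final sum = 1463100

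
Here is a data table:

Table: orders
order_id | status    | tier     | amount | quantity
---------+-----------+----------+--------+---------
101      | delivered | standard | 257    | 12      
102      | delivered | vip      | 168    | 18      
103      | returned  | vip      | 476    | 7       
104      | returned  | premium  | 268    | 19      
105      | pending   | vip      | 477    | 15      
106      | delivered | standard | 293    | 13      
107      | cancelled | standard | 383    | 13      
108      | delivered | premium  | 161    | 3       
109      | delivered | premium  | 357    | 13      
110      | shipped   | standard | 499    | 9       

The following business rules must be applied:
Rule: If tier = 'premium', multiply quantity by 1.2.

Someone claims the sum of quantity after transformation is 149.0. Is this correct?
No, the correct result is 129.0.

Step 1: Calculate the correct sum after transformation
Step 2: Apply multiplier 1.2 to records where tier = 'premium'
Step 3: Correct result = 129.0
Step 4: Claimed result = 149.0
Step 5: 129.0 ≠ 149.0
Conclusion: The claimed result is incorrect. The correct answer is 129.0.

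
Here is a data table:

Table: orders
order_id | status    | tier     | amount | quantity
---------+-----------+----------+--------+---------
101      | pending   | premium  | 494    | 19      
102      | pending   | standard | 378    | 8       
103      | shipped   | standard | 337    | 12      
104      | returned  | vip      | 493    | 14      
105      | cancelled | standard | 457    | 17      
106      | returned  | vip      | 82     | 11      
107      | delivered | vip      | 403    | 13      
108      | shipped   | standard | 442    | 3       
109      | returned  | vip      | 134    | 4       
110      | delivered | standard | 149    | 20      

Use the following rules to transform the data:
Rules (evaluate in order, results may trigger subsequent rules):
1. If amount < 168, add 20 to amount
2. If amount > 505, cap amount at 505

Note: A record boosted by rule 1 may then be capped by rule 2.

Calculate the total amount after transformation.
3429

Step 1: Apply rule 1 to records with amount < 168
  - 3 records get bonus of 20
  - Of these, 0 records then exceed 505 and get capped
Step 2: Apply rule 2 to records with amount > 505
  - 0 records (original) are capped
Step 3: Calculate final sum = 3429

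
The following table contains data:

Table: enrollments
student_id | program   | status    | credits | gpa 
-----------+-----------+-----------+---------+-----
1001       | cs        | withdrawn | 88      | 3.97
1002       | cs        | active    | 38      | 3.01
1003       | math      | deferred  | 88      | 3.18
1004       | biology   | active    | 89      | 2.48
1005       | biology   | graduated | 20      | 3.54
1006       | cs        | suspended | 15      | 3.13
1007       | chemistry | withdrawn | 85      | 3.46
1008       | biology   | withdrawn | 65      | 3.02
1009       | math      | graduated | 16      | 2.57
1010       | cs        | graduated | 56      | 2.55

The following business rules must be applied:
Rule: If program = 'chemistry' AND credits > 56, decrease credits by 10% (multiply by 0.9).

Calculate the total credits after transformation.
551.5

Step 1: Find records where program = 'chemistry' AND credits > 56
Step 2: 1 records match, summing to 85
Step 3: After multiplier: 85 × 0.9 = 76.5
Step 4: Unaffected records sum: 475
Step 5: Final sum = 76.5 + 475 = 551.5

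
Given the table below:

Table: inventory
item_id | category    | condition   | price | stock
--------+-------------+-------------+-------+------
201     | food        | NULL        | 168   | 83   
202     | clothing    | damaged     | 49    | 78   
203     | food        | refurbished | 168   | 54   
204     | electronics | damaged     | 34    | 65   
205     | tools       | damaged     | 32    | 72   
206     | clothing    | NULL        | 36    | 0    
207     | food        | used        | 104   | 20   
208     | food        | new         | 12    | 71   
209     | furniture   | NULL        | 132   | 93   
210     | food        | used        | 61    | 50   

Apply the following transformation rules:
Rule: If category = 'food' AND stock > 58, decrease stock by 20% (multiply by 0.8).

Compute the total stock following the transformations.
555.2

Step 1: Find records where category = 'food' AND stock > 58
Step 2: 2 records match, summing to 154
Step 3: After multiplier: 154 × 0.8 = 123.2
Step 4: Unaffected records sum: 432
Step 5: Final sum = 123.2 + 432 = 555.2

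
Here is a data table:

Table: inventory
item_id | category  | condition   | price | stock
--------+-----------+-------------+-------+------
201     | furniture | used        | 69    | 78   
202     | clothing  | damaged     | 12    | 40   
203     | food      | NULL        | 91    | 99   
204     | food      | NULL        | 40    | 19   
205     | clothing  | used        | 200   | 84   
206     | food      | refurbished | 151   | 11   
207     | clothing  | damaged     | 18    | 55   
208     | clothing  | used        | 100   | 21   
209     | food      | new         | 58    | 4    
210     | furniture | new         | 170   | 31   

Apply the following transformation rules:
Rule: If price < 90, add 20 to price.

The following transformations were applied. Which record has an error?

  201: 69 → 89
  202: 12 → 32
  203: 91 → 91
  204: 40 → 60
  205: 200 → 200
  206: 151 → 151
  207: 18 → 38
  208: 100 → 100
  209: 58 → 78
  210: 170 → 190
Record 210 has an error. The correct transformed value should be 170, not 190.

Step 1: Check each record against the rule
Step 2: Record 210 has price = 170
Step 3: Since 170 >= 90, the bonus should not have been applied
Step 4: Correct value = 170, but claimed value = 190
Conclusion: Record 210 has the error.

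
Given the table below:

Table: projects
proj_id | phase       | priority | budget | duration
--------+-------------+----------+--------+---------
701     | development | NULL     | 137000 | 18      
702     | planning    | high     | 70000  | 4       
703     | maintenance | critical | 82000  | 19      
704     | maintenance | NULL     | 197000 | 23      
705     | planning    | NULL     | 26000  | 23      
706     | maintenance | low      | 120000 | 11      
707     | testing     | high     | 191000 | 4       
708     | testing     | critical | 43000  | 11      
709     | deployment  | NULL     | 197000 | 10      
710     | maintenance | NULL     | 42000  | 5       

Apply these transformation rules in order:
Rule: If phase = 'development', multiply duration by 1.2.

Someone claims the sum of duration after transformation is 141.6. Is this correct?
No, the correct result is 131.6.

Step 1: Calculate the correct sum after transformation
Step 2: Apply multiplier 1.2 to records where phase = 'development'
Step 3: Correct result = 131.6
Step 4: Claimed result = 141.6
Step 5: 131.6 ≠ 141.6
Conclusion: The claimed result is incorrect. The correct answer is 131.6.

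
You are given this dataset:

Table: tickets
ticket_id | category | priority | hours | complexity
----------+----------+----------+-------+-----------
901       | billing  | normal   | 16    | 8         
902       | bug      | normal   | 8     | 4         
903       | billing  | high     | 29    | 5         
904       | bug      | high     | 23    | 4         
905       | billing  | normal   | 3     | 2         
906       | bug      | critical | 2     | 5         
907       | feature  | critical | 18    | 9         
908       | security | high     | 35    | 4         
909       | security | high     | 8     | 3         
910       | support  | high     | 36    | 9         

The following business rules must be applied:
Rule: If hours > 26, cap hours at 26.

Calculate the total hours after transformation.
156

Step 1: 3 records have hours > 26
Step 2: These records originally summed to 100
Step 3: After capping: 3 × 26 = 78
Step 4: Unaffected records sum: 78
Step 5: Final sum = 78 + 78 = 156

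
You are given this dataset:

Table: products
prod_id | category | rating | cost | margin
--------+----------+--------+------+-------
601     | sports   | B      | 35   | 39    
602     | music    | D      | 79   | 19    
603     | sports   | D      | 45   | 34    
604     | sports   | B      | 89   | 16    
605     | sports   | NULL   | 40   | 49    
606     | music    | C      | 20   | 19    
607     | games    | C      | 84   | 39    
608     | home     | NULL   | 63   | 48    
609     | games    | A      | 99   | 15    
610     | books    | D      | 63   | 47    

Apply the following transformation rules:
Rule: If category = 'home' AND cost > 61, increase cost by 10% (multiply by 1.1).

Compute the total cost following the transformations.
623.3

Step 1: Find records where category = 'home' AND cost > 61
Step 2: 1 records match, summing to 63
Step 3: After multiplier: 63 × 1.1 = 69.3
Step 4: Unaffected records sum: 554
Step 5: Final sum = 69.3 + 554 = 623.3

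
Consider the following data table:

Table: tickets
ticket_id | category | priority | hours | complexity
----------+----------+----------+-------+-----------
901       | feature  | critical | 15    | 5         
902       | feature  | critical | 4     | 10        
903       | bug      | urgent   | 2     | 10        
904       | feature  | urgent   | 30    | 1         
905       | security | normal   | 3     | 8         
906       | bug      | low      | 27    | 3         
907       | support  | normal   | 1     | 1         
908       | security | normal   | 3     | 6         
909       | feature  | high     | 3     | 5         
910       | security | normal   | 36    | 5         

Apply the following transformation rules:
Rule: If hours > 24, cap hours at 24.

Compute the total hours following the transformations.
103

Step 1: 3 records have hours > 24
Step 2: These records originally summed to 93
Step 3: After capping: 3 × 24 = 72
Step 4: Unaffected records sum: 31
Step 5: Final sum = 72 + 31 = 103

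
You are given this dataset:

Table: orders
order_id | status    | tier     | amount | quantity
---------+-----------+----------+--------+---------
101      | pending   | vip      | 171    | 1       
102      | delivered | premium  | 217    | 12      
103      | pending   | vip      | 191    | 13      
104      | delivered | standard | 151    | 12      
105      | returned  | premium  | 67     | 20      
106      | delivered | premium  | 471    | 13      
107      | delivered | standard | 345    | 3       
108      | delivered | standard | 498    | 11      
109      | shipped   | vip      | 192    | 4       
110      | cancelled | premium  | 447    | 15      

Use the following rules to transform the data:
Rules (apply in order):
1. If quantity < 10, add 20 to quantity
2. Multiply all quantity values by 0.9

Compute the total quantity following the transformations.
147.6

Step 1: Apply Rule 1 - Add 20 to records with quantity < 10
  - 3 records affected: 8 + (3 × 20) = 68
  - Unaffected records: 96
  - Sum after Rule 1: 164
Step 2: Apply Rule 2 - Multiply all by 0.9
  - 164 × 0.9 = 147.6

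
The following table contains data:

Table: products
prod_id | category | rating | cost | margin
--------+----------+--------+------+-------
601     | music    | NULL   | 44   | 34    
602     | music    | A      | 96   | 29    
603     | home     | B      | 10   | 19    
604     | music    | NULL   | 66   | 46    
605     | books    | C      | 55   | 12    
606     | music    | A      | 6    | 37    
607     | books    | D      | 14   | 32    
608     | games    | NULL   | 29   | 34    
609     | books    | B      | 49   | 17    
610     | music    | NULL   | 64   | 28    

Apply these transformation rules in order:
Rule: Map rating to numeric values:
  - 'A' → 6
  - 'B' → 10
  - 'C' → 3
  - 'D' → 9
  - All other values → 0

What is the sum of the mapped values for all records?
44

Step 1: Apply mapping to each record
Step 2: Count by status:
  'A': 2 records × 6 = 12
  'B': 2 records × 10 = 20
  'C': 1 records × 3 = 3
  'D': 1 records × 9 = 9
Step 3: Sum all mapped values = 44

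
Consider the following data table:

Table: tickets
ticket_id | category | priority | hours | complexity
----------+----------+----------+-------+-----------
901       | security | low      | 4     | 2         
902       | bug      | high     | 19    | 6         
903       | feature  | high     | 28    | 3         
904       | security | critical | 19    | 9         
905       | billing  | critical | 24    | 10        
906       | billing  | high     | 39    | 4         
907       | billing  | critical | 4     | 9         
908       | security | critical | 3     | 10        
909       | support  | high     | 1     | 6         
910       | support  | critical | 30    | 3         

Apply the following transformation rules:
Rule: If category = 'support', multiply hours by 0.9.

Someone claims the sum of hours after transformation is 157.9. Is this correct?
No, the correct result is 167.9.

Step 1: Calculate the correct sum after transformation
Step 2: Apply multiplier 0.9 to records where category = 'support'
Step 3: Correct result = 167.9
Step 4: Claimed result = 157.9
Step 5: 167.9 ≠ 157.9
Conclusion: The claimed result is incorrect. The correct answer is 167.9.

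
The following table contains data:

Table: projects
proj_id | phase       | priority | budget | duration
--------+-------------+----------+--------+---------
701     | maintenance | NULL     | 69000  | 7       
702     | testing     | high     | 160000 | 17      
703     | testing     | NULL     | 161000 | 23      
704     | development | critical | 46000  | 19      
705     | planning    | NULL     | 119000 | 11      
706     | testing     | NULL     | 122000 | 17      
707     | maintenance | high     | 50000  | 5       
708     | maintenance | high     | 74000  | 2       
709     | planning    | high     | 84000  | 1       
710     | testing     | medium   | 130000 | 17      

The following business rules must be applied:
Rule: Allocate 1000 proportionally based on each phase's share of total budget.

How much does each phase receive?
development: 45.32, maintenance: 190.15, planning: 200.0, testing: 564.53

Step 1: Calculate total budget = 1015000
Step 2: Calculate each phase's proportion:
  development: 46000/1015000 = 4.53% → 45.32
  maintenance: 193000/1015000 = 19.01% → 190.15
  planning: 203000/1015000 = 20.00% → 200.0
  testing: 573000/1015000 = 56.45% → 564.53
Step 3: Verify: sum of allocations ≈ 1000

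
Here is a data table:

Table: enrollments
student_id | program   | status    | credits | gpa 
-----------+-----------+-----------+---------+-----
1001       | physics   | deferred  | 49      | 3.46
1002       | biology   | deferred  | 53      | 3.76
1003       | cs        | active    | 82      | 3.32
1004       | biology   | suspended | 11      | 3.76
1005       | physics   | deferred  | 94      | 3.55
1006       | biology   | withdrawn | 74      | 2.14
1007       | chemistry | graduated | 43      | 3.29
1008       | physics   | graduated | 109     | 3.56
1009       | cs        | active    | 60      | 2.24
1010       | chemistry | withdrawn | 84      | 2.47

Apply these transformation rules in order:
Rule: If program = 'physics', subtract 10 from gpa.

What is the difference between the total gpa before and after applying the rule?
30.0

Step 1: Original sum of gpa = 31.55
Step 2: 3 records have program = 'physics'
Step 3: Each affected record changes by -10
Step 4: Total change = 3 × -10 = -30
Step 5: New sum = 31.55 + -30 = 1.55
Step 6: Difference = |1.55 - 31.55| = 30.0
        (Sum decreased by 30.0)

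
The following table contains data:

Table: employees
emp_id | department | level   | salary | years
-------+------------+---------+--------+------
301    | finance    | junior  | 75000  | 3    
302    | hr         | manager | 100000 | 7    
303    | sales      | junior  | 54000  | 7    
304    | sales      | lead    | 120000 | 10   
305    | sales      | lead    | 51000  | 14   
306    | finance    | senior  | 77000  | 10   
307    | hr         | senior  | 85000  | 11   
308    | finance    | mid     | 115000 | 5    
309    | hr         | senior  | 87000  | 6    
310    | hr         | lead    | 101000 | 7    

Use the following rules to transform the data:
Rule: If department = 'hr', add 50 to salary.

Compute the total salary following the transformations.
865200

Step 1: Count records where department = 'hr': 4
Step 2: Total bonus added: 4 × 50 = 200
Step 3: Original sum of salary: 865000
Step 4: Final sum = 865000 + 200 = 865200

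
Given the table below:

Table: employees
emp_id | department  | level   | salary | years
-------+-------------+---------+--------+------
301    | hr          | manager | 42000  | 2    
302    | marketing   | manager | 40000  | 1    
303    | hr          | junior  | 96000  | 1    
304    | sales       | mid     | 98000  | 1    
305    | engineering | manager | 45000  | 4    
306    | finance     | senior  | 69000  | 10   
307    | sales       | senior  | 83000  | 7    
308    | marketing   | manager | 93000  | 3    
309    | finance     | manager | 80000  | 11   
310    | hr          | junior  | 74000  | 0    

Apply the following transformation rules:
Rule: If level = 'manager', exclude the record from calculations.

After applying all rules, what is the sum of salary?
420000

Step 1: Identify records where level = 'manager'
Step 2: The excluded records sum to 300000
Step 3: Original total salary = 720000
Step 4: Remaining total = 720000 - 300000 = 420000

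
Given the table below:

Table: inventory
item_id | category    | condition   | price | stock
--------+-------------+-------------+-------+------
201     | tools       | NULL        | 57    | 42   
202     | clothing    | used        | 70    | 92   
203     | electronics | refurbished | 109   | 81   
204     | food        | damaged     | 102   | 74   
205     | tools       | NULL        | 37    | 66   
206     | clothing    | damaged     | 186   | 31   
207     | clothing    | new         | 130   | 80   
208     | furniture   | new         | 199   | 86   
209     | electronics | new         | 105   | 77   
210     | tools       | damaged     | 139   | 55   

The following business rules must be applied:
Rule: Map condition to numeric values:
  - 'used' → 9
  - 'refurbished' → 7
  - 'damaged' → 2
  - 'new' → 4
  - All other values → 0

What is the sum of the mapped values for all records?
34

Step 1: Apply mapping to each record
Step 2: Count by status:
  'used': 1 records × 9 = 9
  'refurbished': 1 records × 7 = 7
  'damaged': 3 records × 2 = 6
  'new': 3 records × 4 = 12
Step 3: Sum all mapped values = 34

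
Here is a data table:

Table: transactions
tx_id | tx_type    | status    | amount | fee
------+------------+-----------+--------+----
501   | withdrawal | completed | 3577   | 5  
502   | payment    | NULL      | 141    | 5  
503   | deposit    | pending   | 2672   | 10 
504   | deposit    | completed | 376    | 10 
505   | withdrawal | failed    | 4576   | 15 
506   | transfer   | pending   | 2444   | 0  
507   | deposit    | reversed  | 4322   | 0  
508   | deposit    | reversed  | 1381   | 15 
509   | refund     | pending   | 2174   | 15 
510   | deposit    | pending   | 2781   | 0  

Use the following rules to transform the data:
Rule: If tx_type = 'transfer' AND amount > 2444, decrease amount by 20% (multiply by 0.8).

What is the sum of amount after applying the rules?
24444

Step 1: Find records where tx_type = 'transfer' AND amount > 2444
Step 2: 0 records match, summing to 0
Step 3: After multiplier: 0 × 0.8 = 0.0
Step 4: Unaffected records sum: 24444
Step 5: Final sum = 0.0 + 24444 = 24444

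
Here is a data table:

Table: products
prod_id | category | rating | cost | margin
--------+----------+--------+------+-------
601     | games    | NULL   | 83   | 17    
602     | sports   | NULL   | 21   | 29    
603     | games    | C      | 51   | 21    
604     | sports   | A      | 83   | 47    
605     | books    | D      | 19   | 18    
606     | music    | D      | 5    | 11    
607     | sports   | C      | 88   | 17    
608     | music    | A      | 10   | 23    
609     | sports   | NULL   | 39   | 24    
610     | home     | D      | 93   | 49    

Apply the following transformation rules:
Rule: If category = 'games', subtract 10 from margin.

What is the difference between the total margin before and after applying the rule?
20

Step 1: Original sum of margin = 256
Step 2: 2 records have category = 'games'
Step 3: Each affected record changes by -10
Step 4: Total change = 2 × -10 = -20
Step 5: New sum = 256 + -20 = 236
Step 6: Difference = |236 - 256| = 20
        (Sum decreased by 20)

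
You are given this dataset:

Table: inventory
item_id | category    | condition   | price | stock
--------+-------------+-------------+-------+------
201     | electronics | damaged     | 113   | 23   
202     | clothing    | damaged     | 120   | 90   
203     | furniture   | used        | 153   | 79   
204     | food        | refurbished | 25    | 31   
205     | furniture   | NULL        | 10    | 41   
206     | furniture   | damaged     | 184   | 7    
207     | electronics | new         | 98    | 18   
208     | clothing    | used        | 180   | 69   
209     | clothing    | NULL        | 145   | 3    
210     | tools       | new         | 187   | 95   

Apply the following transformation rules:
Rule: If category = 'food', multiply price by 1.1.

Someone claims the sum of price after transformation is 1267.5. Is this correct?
No, the correct result is 1217.5.

Step 1: Calculate the correct sum after transformation
Step 2: Apply multiplier 1.1 to records where category = 'food'
Step 3: Correct result = 1217.5
Step 4: Claimed result = 1267.5
Step 5: 1217.5 ≠ 1267.5
Conclusion: The claimed result is incorrect. The correct answer is 1217.5.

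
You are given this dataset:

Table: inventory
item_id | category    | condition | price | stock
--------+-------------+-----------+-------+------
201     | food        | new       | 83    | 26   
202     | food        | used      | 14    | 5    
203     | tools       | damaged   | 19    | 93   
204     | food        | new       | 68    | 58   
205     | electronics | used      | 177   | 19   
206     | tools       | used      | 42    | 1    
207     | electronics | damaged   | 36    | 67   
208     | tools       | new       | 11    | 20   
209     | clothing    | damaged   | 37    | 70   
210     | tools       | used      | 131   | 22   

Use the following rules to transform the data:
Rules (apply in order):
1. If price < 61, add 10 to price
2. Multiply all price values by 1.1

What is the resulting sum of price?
745.8

Step 1: Apply Rule 1 - Add 10 to records with price < 61
  - 6 records affected: 159 + (6 × 10) = 219
  - Unaffected records: 459
  - Sum after Rule 1: 678
Step 2: Apply Rule 2 - Multiply all by 1.1
  - 678 × 1.1 = 745.8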